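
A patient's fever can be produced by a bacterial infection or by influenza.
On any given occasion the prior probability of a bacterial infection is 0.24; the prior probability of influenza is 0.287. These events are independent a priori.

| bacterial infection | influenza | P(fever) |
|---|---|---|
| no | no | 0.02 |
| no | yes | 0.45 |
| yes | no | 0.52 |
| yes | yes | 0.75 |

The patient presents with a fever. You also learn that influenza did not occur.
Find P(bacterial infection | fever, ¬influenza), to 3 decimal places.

P(bacterial infection | fever, ¬influenza) ≈ 0.891

For the numerator, keep only bacterial infection=true terms: 0.52·0.24 = 0.124800
Denominator P(fever | ¬influenza): 0.02·0.76 + 0.52·0.24 = 0.140000
Posterior = 0.124800 / 0.140000 ≈ 0.891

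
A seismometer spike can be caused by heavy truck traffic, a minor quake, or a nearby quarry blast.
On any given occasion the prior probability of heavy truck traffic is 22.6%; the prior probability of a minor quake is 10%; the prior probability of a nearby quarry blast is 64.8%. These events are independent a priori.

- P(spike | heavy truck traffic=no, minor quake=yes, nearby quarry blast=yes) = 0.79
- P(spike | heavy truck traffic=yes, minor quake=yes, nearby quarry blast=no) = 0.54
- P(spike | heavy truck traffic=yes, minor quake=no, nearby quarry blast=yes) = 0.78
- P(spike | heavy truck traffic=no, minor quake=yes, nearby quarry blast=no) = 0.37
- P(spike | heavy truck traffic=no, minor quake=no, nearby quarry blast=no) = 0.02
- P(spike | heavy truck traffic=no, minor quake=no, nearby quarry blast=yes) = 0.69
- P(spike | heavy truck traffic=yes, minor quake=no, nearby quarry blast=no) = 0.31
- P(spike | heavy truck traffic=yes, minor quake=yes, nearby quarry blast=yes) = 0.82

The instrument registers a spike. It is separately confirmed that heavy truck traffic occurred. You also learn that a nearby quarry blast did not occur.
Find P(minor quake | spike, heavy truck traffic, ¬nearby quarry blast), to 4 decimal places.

P(minor quake | spike, heavy truck traffic, ¬nearby quarry blast) ≈ 0.1622

By total probability over both values of minor quake:
  P(spike | heavy truck traffic, ¬nearby quarry blast) = 0.31·0.9 + 0.54·0.1
        = 0.279000 + 0.054000 = 0.333000
Configurations with minor quake contribute 0.054000, so
  P(minor quake | spike, heavy truck traffic, ¬nearby quarry blast) = 0.054000 / 0.333000 ≈ 0.1622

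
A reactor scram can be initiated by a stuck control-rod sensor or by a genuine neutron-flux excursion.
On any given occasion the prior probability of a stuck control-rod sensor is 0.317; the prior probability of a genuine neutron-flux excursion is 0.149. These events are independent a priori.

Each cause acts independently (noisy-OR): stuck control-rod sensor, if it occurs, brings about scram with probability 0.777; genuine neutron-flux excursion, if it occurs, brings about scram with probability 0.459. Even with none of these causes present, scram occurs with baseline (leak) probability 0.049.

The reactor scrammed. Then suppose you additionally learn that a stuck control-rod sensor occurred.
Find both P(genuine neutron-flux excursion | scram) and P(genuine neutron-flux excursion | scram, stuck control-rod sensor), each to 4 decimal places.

Under noisy-OR, P(scram | causes) = 1 − (1−0.049)·∏(1−qᵢ) over the active causes.
Numerator (weight on configurations with genuine neutron-flux excursion): 0.049409 + 0.041814 = 0.091223
Normalizer over all consistent configurations: 0.049·0.683·0.851 + 0.485509·0.683·0.149 + 0.787927·0.317·0.851 + 0.885269·0.317·0.149 = 0.332260
P(genuine neutron-flux excursion | scram) = 0.091223/0.332260 ≈ 0.2746

Now also conditioning on stuck control-rod sensor=true:
Enumerate both values of genuine neutron-flux excursion and weight by the priors:
  P(scram | stuck control-rod sensor) = 0.787927·0.851 + 0.885269·0.149
        = 0.670526 + 0.131905 = 0.802431
Configurations with genuine neutron-flux excursion contribute 0.131905, so
  P(genuine neutron-flux excursion | scram, stuck control-rod sensor) = 0.131905 / 0.802431 ≈ 0.1644
The drop from 0.2746 to 0.1644 is the explaining-away (discounting) effect.

P(genuine neutron-flux excursion | scram) ≈ 0.2746; P(genuine neutron-flux excursion | scram, stuck control-rod sensor) ≈ 0.1644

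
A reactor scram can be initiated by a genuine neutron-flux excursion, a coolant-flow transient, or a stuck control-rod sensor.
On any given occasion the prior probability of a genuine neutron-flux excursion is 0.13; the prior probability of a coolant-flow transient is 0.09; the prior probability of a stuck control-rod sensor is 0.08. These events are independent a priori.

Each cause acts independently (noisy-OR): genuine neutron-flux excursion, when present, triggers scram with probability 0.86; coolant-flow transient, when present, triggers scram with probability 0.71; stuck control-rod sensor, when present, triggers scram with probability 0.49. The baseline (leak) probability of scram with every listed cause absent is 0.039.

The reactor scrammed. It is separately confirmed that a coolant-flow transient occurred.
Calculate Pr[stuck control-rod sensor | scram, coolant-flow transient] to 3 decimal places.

Pr[stuck control-rod sensor | scram, coolant-flow transient] ≈ 0.092

Under noisy-OR, P(scram | causes) = 1 − (1−0.039)·∏(1−qᵢ) over the active causes.
Sum P(scram|·) weighted by the priors over the 4 (genuine neutron-flux excursion, stuck control-rod sensor) configurations:
  P(scram | coolant-flow transient) = 0.72131×0.87×0.92 + 0.857868×0.87×0.08 + 0.960983×0.13×0.92 + 0.980102×0.13×0.08
        = 0.577337 + 0.059708 + 0.114934 + 0.010193 = 0.762172
The terms with stuck control-rod sensor present sum to 0.069901, so
  P(stuck control-rod sensor | scram, coolant-flow transient) = 0.069901 / 0.762172 ≈ 0.092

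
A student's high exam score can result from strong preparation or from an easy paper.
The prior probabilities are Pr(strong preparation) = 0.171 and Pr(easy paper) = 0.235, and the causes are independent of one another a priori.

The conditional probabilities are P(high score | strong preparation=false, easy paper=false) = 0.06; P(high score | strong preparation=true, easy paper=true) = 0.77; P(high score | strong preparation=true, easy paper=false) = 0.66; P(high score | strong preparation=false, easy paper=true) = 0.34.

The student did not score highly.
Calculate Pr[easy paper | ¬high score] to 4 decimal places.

Pr[easy paper | ¬high score] ≈ 0.1770

By total probability over the 4 (strong preparation, easy paper) configurations:
  P(¬high score) = 0.94×0.829×0.765 + 0.66×0.829×0.235 + 0.34×0.171×0.765 + 0.23×0.171×0.235
        = 0.596134 + 0.128578 + 0.044477 + 0.009243 = 0.778432
Configurations with easy paper contribute 0.137821, so
  P(easy paper | ¬high score) = 0.137821 / 0.778432 ≈ 0.1770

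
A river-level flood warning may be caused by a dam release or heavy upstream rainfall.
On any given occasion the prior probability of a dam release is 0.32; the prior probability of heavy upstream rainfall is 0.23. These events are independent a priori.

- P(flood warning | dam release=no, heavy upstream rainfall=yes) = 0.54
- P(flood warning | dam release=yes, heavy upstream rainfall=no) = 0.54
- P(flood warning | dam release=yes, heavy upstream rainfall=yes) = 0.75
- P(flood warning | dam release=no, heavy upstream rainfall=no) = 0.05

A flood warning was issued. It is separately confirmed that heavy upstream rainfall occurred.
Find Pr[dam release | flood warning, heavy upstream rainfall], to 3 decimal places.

By total probability over both values of dam release:
  P(flood warning | heavy upstream rainfall) = 0.54×0.68 + 0.75×0.32
        = 0.367200 + 0.240000 = 0.607200
The terms with dam release present sum to 0.240000, so
  P(dam release | flood warning, heavy upstream rainfall) = 0.240000 / 0.607200 ≈ 0.395

Pr[dam release | flood warning, heavy upstream rainfall] ≈ 0.395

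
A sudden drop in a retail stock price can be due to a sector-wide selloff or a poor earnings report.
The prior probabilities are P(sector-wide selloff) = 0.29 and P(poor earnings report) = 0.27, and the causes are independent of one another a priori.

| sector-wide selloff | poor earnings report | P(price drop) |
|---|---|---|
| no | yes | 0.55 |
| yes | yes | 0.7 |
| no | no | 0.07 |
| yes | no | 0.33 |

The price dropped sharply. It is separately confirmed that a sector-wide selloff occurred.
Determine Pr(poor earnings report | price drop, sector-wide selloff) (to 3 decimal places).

Pr(poor earnings report | price drop, sector-wide selloff) ≈ 0.440

P(price drop | sector-wide selloff) = 0.33·0.73 + 0.7·0.27 = 0.240900 + 0.189000 = 0.429900
The poor earnings report-present share is 0.7·0.27 = 0.189000.
Hence the posterior is 0.189000/0.429900 ≈ 0.440.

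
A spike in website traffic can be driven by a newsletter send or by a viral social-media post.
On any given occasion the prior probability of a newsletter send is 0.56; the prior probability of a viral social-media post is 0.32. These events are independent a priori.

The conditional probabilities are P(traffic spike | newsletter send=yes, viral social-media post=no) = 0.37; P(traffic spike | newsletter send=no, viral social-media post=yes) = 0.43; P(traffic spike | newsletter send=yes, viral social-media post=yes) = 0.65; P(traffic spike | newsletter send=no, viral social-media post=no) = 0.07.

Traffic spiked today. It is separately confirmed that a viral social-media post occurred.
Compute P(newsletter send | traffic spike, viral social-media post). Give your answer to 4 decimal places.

Weight on newsletter send=true, given the evidence: 0.65·0.56 = 0.364000
Denominator P(traffic spike | viral social-media post): 0.43·0.44 + 0.65·0.56 = 0.553200
Posterior = 0.364000 / 0.553200 ≈ 0.6580

P(newsletter send | traffic spike, viral social-media post) ≈ 0.6580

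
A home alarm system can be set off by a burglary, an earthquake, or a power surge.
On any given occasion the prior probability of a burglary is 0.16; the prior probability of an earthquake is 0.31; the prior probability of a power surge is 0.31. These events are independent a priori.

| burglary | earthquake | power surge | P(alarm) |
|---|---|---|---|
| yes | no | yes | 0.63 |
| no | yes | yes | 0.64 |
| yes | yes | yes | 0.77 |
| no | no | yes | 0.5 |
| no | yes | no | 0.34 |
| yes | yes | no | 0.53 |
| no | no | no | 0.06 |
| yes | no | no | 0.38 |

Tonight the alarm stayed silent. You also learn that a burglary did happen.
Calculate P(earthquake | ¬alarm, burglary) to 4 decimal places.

For the numerator, keep only earthquake=true terms: 0.100533 + 0.022103 = 0.122636
Denominator P(¬alarm | burglary): 0.62*0.69*0.69 + 0.37*0.69*0.31 + 0.47*0.31*0.69 + 0.23*0.31*0.31 = 0.496961
Posterior = 0.122636 / 0.496961 ≈ 0.2468

P(earthquake | ¬alarm, burglary) ≈ 0.2468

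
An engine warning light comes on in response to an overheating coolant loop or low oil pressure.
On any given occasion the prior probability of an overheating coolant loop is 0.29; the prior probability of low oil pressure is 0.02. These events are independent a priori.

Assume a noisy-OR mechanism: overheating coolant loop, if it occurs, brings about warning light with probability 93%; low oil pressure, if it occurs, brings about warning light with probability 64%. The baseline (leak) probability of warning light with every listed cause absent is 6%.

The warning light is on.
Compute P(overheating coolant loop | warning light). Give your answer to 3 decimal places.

P(overheating coolant loop | warning light) ≈ 0.841

Under noisy-OR, P(warning light | causes) = 1 − (1−0.06)·∏(1−qᵢ) over the active causes.
Numerator (weight on configurations with overheating coolant loop): 0.265500 + 0.005663 = 0.271163
Denominator P(warning light): 0.06·0.71·0.98 + 0.6616·0.71·0.02 + 0.9342·0.29·0.98 + 0.976312·0.29·0.02 = 0.322306
Posterior = 0.271163 / 0.322306 ≈ 0.841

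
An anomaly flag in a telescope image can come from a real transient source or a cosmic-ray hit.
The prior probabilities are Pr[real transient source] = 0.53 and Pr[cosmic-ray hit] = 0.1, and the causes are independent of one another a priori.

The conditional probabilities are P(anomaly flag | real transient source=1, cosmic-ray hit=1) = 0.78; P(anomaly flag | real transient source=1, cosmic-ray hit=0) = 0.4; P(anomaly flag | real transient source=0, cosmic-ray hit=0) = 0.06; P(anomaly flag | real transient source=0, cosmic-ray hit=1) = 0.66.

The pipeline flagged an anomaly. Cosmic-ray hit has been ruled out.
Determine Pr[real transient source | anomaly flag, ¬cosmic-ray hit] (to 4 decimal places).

Numerator (weight on configurations with real transient source): 0.4*0.53 = 0.212000
The normalizing constant is 0.06*0.47 + 0.4*0.53 = 0.240200
Posterior = 0.212000 / 0.240200 ≈ 0.8826

Pr[real transient source | anomaly flag, ¬cosmic-ray hit] ≈ 0.8826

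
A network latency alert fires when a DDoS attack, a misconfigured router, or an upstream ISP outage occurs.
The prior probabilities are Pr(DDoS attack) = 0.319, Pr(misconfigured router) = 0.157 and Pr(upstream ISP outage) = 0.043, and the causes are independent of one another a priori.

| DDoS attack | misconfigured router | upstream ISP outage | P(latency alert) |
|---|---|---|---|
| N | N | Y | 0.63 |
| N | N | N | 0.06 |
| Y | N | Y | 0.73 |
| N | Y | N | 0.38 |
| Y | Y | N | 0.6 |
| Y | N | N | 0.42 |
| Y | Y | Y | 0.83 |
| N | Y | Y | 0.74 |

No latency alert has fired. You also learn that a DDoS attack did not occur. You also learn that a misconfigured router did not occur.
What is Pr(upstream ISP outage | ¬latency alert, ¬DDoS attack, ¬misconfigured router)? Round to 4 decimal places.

By total probability over both values of upstream ISP outage:
  P(¬latency alert | ¬DDoS attack, ¬misconfigured router) = 0.94·0.957 + 0.37·0.043
        = 0.899580 + 0.015910 = 0.915490
Keeping only the upstream ISP outage-present terms gives 0.015910, so
  P(upstream ISP outage | ¬latency alert, ¬DDoS attack, ¬misconfigured router) = 0.015910 / 0.915490 ≈ 0.0174

Pr(upstream ISP outage | ¬latency alert, ¬DDoS attack, ¬misconfigured router) ≈ 0.0174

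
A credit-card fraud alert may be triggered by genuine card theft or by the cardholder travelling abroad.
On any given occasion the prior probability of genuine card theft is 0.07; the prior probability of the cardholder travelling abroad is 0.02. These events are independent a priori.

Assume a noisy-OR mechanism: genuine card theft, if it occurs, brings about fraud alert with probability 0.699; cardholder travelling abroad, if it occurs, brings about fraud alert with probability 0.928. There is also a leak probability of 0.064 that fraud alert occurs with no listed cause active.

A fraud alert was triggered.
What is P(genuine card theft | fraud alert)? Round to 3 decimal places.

Under noisy-OR, P(fraud alert | causes) = 1 − (1−0.064)·∏(1−qᵢ) over the active causes.
P(fraud alert) = 0.064·0.93·0.98 + 0.932608·0.93·0.02 + 0.718264·0.07·0.98 + 0.979715·0.07·0.02 = 0.058330 + 0.017347 + 0.049273 + 0.001372 = 0.126322
Restricting to configurations with genuine card theft present: 0.049273 + 0.001372 = 0.050645.
P(genuine card theft | fraud alert) = 0.050645 / 0.126322 ≈ 0.401

P(genuine card theft | fraud alert) ≈ 0.401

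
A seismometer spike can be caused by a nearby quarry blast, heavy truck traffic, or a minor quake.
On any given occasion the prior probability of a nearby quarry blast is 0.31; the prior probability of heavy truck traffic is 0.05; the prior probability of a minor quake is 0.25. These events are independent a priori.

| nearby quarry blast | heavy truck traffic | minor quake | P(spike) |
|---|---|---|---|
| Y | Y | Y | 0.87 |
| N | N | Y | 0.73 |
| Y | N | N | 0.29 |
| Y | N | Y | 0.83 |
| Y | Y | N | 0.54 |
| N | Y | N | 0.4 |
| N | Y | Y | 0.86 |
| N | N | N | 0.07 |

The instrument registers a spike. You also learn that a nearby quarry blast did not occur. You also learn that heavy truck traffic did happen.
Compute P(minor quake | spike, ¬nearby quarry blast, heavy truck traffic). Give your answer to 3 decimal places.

P(minor quake | spike, ¬nearby quarry blast, heavy truck traffic) ≈ 0.417

P(spike | ¬nearby quarry blast, heavy truck traffic) = 0.4*0.75 + 0.86*0.25 = 0.300000 + 0.215000 = 0.515000
The minor quake-present share is 0.86*0.25 = 0.215000.
Hence the posterior is 0.215000/0.515000 ≈ 0.417.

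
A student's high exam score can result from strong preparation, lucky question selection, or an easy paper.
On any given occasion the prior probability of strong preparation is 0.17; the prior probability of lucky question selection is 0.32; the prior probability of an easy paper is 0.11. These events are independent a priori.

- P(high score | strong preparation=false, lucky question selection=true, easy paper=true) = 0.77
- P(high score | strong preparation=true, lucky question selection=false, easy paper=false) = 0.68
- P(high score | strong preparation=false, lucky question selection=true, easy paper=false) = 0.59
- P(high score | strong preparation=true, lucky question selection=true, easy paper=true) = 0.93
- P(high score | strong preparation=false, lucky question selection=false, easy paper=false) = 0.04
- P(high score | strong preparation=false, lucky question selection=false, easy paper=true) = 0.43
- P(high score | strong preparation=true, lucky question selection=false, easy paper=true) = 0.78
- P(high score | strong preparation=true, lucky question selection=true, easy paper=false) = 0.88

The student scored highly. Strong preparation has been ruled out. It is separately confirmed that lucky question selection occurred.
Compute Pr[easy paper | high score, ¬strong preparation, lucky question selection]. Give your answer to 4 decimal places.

For the numerator, keep only easy paper=true terms: 0.77×0.11 = 0.084700
The normalizing constant is 0.59×0.89 + 0.77×0.11 = 0.609800
P(easy paper | high score, ¬strong preparation, lucky question selection) = 0.084700/0.609800 ≈ 0.1389

Pr[easy paper | high score, ¬strong preparation, lucky question selection] ≈ 0.1389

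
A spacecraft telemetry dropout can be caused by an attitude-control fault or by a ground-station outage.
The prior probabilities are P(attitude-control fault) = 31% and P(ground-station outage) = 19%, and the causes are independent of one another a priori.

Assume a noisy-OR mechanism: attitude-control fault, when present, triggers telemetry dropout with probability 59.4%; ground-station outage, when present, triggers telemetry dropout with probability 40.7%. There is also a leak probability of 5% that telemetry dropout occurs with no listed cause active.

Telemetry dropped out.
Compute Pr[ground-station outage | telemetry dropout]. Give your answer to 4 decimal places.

Under noisy-OR, P(telemetry dropout | causes) = 1 − (1−0.05)·∏(1−qᵢ) over the active causes.
By total probability over the 4 (attitude-control fault, ground-station outage) configurations:
  P(telemetry dropout) = 0.05*0.69*0.81 + 0.43665*0.69*0.19 + 0.6143*0.31*0.81 + 0.77128*0.31*0.19
        = 0.027945 + 0.057245 + 0.154251 + 0.045428 = 0.284869
Keeping only the ground-station outage-present terms gives 0.102673, so
  P(ground-station outage | telemetry dropout) = 0.102673 / 0.284869 ≈ 0.3604

Pr[ground-station outage | telemetry dropout] ≈ 0.3604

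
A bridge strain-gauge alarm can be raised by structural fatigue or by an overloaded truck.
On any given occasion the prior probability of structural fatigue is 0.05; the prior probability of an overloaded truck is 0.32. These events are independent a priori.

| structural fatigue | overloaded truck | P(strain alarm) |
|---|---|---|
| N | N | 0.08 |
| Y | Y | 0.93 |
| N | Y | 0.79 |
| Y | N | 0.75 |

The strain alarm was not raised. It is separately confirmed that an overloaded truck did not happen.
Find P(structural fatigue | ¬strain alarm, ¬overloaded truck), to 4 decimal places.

P(structural fatigue | ¬strain alarm, ¬overloaded truck) ≈ 0.0141

Sum P(¬strain alarm|·) weighted by the priors over both values of structural fatigue:
  P(¬strain alarm | ¬overloaded truck) = 0.92·0.95 + 0.25·0.05
        = 0.874000 + 0.012500 = 0.886500
Keeping only the structural fatigue-present terms gives 0.012500, so
  P(structural fatigue | ¬strain alarm, ¬overloaded truck) = 0.012500 / 0.886500 ≈ 0.0141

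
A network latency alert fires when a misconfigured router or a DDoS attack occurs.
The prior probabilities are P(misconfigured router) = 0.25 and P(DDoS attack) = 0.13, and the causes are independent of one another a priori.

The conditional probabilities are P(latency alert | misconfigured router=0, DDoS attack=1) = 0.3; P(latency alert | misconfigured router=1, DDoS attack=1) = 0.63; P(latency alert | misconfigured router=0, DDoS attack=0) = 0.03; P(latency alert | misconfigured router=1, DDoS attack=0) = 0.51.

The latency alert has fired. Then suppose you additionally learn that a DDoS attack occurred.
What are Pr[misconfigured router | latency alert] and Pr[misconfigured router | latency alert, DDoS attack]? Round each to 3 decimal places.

P(latency alert) = 0.03×0.75×0.87 + 0.3×0.75×0.13 + 0.51×0.25×0.87 + 0.63×0.25×0.13 = 0.019575 + 0.029250 + 0.110925 + 0.020475 = 0.180225
Restricting to configurations with misconfigured router present: 0.110925 + 0.020475 = 0.131400.
Hence the posterior is 0.131400/0.180225 ≈ 0.729.

With the extra evidence:
P(latency alert | DDoS attack) = 0.3×0.75 + 0.63×0.25 = 0.225000 + 0.157500 = 0.382500
The misconfigured router-present share is 0.63×0.25 = 0.157500.
Hence the posterior is 0.157500/0.382500 ≈ 0.412.

Pr[misconfigured router | latency alert] ≈ 0.729; Pr[misconfigured router | latency alert, DDoS attack] ≈ 0.412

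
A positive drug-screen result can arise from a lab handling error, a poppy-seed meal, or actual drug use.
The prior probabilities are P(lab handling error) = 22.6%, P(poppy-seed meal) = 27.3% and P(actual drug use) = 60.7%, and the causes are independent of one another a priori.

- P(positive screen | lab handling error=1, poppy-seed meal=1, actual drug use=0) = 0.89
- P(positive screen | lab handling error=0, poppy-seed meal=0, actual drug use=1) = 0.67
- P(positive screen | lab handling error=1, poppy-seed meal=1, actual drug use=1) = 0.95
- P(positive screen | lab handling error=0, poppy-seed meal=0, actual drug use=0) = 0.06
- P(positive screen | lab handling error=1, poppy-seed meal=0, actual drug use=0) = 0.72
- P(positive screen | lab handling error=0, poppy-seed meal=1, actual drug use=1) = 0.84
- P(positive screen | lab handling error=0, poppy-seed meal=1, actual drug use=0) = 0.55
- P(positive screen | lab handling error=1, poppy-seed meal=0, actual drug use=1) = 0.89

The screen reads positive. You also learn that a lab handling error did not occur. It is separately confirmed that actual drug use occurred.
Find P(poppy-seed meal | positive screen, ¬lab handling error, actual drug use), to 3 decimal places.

P(poppy-seed meal | positive screen, ¬lab handling error, actual drug use) ≈ 0.320

P(positive screen | ¬lab handling error, actual drug use) = 0.67×0.727 + 0.84×0.273 = 0.487090 + 0.229320 = 0.716410
The poppy-seed meal-present share is 0.84×0.273 = 0.229320.
So P(poppy-seed meal | positive screen, ¬lab handling error, actual drug use) = 0.229320/0.716410 ≈ 0.320.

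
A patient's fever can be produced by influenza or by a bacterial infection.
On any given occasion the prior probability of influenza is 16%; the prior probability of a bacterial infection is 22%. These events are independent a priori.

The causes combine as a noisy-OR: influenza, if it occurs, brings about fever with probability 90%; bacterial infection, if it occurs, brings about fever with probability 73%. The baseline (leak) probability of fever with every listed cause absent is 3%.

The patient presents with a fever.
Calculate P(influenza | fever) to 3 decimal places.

Under noisy-OR, P(fever | causes) = 1 − (1−0.03)·∏(1−qᵢ) over the active causes.
P(fever) = 0.03×0.84×0.78 + 0.7381×0.84×0.22 + 0.903×0.16×0.78 + 0.97381×0.16×0.22 = 0.019656 + 0.136401 + 0.112694 + 0.034278 = 0.303029
The influenza-present share is 0.112694 + 0.034278 = 0.146972.
So P(influenza | fever) = 0.146972/0.303029 ≈ 0.485.

P(influenza | fever) ≈ 0.485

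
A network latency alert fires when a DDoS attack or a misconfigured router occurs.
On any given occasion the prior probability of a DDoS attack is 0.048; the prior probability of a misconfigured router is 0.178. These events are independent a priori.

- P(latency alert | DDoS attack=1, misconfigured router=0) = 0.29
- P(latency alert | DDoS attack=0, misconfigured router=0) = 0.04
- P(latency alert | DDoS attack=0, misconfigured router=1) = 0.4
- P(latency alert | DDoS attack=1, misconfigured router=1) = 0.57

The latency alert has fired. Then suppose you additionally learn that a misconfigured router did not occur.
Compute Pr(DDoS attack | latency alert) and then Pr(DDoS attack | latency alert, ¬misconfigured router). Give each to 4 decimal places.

Pr(DDoS attack | latency alert) ≈ 0.1414; Pr(DDoS attack | latency alert, ¬misconfigured router) ≈ 0.2677

Enumerate the 4 (DDoS attack, misconfigured router) configurations and weight by the priors:
  P(latency alert) = 0.04*0.952*0.822 + 0.4*0.952*0.178 + 0.29*0.048*0.822 + 0.57*0.048*0.178
        = 0.031302 + 0.067782 + 0.011442 + 0.004870 = 0.115396
The terms with DDoS attack present sum to 0.016312, so
  P(DDoS attack | latency alert) = 0.016312 / 0.115396 ≈ 0.1414

With the extra evidence:
P(latency alert | ¬misconfigured router) = 0.04×0.952 + 0.29×0.048 = 0.038080 + 0.013920 = 0.052000
Restricting to configurations with DDoS attack present: 0.29×0.048 = 0.013920.
P(DDoS attack | latency alert, ¬misconfigured router) = 0.013920 / 0.052000 ≈ 0.2677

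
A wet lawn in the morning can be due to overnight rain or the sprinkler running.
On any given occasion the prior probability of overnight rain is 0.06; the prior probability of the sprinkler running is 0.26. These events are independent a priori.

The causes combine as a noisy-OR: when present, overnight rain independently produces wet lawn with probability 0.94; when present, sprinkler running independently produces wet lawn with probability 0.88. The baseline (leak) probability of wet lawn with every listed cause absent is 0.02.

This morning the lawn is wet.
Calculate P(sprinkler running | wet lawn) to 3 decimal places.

P(sprinkler running | wet lawn) ≈ 0.806

Under noisy-OR, P(wet lawn | causes) = 1 − (1−0.02)·∏(1−qᵢ) over the active causes.
P(wet lawn) = 0.02*0.94*0.74 + 0.8824*0.94*0.26 + 0.9412*0.06*0.74 + 0.992944*0.06*0.26 = 0.013912 + 0.215659 + 0.041789 + 0.015490 = 0.286850
Restricting to configurations with sprinkler running present: 0.215659 + 0.015490 = 0.231149.
Hence the posterior is 0.231149/0.286850 ≈ 0.806.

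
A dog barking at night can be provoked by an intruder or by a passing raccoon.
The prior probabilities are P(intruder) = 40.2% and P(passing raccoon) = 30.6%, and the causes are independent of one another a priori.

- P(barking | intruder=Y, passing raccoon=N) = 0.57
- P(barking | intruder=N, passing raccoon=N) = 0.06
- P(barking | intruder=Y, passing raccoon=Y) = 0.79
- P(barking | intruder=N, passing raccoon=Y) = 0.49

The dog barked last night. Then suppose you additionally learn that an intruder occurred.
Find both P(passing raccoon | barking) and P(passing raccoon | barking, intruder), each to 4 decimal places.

P(passing raccoon | barking) ≈ 0.5039; P(passing raccoon | barking, intruder) ≈ 0.3793

By total probability over the 4 (intruder, passing raccoon) configurations:
  P(barking) = 0.06·0.598·0.694 + 0.49·0.598·0.306 + 0.57·0.402·0.694 + 0.79·0.402·0.306
        = 0.024901 + 0.089664 + 0.159023 + 0.097179 = 0.370767
The terms with passing raccoon present sum to 0.186843, so
  P(passing raccoon | barking) = 0.186843 / 0.370767 ≈ 0.5039

Now also conditioning on intruder=true:
P(barking | intruder) = 0.57·0.694 + 0.79·0.306 = 0.395580 + 0.241740 = 0.637320
The passing raccoon-present share is 0.79·0.306 = 0.241740.
Hence the posterior is 0.241740/0.637320 ≈ 0.3793.
This is intercausal reasoning (explaining away): once intruder accounts for the barking, passing raccoon becomes less likely.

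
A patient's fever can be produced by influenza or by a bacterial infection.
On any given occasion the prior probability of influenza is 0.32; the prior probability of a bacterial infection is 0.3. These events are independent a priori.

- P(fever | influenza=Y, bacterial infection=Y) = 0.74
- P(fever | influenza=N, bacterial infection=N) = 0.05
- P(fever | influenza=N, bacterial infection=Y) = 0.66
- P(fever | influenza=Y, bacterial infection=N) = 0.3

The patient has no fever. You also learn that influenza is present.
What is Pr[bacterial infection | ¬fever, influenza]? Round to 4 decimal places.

By total probability over both values of bacterial infection:
  P(¬fever | influenza) = 0.7*0.7 + 0.26*0.3
        = 0.490000 + 0.078000 = 0.568000
Configurations with bacterial infection contribute 0.078000, so
  P(bacterial infection | ¬fever, influenza) = 0.078000 / 0.568000 ≈ 0.1373

Pr[bacterial infection | ¬fever, influenza] ≈ 0.1373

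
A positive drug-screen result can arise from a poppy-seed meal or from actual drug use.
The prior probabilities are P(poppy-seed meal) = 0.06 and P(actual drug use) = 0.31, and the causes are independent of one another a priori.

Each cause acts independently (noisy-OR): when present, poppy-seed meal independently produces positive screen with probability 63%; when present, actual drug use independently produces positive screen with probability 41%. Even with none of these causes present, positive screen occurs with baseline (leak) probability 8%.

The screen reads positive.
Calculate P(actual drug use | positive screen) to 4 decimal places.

Under noisy-OR, P(positive screen | causes) = 1 − (1−0.08)·∏(1−qᵢ) over the active causes.
P(positive screen) = 0.08·0.94·0.69 + 0.4572·0.94·0.31 + 0.6596·0.06·0.69 + 0.799164·0.06·0.31 = 0.051888 + 0.133228 + 0.027307 + 0.014864 = 0.227287
Restricting to configurations with actual drug use present: 0.133228 + 0.014864 = 0.148092.
Hence the posterior is 0.148092/0.227287 ≈ 0.6516.

P(actual drug use | positive screen) ≈ 0.6516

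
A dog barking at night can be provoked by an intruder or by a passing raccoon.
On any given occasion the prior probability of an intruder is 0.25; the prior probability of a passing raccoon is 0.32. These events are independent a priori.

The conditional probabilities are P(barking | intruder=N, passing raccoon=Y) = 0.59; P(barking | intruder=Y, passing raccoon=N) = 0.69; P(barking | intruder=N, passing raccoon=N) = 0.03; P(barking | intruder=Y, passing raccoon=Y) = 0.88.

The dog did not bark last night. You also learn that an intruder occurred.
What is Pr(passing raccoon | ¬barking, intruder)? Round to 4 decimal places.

P(¬barking | intruder) = 0.31·0.68 + 0.12·0.32 = 0.210800 + 0.038400 = 0.249200
The passing raccoon-present share is 0.12·0.32 = 0.038400.
So P(passing raccoon | ¬barking, intruder) = 0.038400/0.249200 ≈ 0.1541.

Pr(passing raccoon | ¬barking, intruder) ≈ 0.1541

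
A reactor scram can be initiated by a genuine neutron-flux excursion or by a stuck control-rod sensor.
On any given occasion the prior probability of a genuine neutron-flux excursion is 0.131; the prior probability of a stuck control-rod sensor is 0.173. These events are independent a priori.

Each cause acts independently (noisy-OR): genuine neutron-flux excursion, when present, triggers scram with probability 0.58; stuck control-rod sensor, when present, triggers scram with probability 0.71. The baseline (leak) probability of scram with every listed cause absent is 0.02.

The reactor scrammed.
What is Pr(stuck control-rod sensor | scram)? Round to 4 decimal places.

Under noisy-OR, P(scram | causes) = 1 − (1−0.02)·∏(1−qᵢ) over the active causes.
For the numerator, keep only stuck control-rod sensor=true terms: 0.107611 + 0.019958 = 0.127569
Normalizer over all consistent configurations: 0.02*0.869*0.827 + 0.7158*0.869*0.173 + 0.5884*0.131*0.827 + 0.880636*0.131*0.173 = 0.205687
Posterior = 0.127569 / 0.205687 ≈ 0.6202

Pr(stuck control-rod sensor | scram) ≈ 0.6202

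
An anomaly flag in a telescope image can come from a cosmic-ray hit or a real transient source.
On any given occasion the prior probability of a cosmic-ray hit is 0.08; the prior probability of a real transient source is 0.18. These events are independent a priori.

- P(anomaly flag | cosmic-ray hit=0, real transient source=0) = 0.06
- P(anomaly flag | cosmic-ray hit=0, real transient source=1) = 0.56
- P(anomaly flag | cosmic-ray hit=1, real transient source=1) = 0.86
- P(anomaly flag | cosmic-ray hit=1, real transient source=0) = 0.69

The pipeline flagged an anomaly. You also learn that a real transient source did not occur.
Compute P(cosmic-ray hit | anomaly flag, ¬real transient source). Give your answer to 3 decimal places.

P(anomaly flag | ¬real transient source) = 0.06×0.92 + 0.69×0.08 = 0.055200 + 0.055200 = 0.110400
The cosmic-ray hit-present share is 0.69×0.08 = 0.055200.
P(cosmic-ray hit | anomaly flag, ¬real transient source) = 0.055200 / 0.110400 ≈ 0.500

P(cosmic-ray hit | anomaly flag, ¬real transient source) ≈ 0.500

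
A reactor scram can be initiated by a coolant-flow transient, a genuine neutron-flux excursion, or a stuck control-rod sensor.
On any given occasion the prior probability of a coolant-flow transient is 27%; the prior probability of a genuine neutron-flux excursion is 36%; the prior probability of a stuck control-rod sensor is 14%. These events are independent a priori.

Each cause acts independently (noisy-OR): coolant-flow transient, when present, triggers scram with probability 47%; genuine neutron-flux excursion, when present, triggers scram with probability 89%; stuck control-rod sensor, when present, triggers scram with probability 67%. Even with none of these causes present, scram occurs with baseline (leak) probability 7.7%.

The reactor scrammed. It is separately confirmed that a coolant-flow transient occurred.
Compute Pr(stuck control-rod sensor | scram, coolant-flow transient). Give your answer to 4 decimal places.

Pr(stuck control-rod sensor | scram, coolant-flow transient) ≈ 0.1784

Under noisy-OR, P(scram | causes) = 1 − (1−0.077)·∏(1−qᵢ) over the active causes.
Sum P(scram|·) weighted by the priors over the 4 (genuine neutron-flux excursion, stuck control-rod sensor) configurations:
  P(scram | coolant-flow transient) = 0.51081·0.64·0.86 + 0.838567·0.64·0.14 + 0.946189·0.36·0.86 + 0.982242·0.36·0.14
        = 0.281150 + 0.075136 + 0.292940 + 0.049505 = 0.698731
Configurations with stuck control-rod sensor contribute 0.124641, so
  P(stuck control-rod sensor | scram, coolant-flow transient) = 0.124641 / 0.698731 ≈ 0.1784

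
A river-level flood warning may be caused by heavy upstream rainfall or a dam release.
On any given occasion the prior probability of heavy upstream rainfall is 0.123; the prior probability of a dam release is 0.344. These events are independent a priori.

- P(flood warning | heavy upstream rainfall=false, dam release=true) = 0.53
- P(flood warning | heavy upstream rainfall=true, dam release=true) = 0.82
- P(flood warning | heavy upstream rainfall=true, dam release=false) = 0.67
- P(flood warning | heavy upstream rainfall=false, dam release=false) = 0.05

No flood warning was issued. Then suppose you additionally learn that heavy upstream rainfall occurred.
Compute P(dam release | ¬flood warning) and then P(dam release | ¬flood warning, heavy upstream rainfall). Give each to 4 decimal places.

P(¬flood warning) = 0.95×0.877×0.656 + 0.47×0.877×0.344 + 0.33×0.123×0.656 + 0.18×0.123×0.344 = 0.546546 + 0.141793 + 0.026627 + 0.007616 = 0.722582
The dam release-present share is 0.141793 + 0.007616 = 0.149409.
So P(dam release | ¬flood warning) = 0.149409/0.722582 ≈ 0.2068.

Now condition on the additional information:
Weight on dam release=true, given the evidence: 0.18×0.344 = 0.061920
Denominator P(¬flood warning | heavy upstream rainfall): 0.33×0.656 + 0.18×0.344 = 0.278400
Posterior = 0.061920 / 0.278400 ≈ 0.2224

P(dam release | ¬flood warning) ≈ 0.2068; P(dam release | ¬flood warning, heavy upstream rainfall) ≈ 0.2224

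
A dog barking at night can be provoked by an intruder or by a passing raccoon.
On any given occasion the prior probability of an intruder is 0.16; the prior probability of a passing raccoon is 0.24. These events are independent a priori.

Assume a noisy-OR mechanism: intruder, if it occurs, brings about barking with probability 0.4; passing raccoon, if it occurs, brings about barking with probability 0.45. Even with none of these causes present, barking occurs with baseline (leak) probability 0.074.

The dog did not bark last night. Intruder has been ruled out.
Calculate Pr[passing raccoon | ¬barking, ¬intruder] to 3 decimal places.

Under noisy-OR, P(barking | causes) = 1 − (1−0.074)·∏(1−qᵢ) over the active causes.
Enumerate both values of passing raccoon and weight by the priors:
  P(¬barking | ¬intruder) = 0.926×0.76 + 0.5093×0.24
        = 0.703760 + 0.122232 = 0.825992
Keeping only the passing raccoon-present terms gives 0.122232, so
  P(passing raccoon | ¬barking, ¬intruder) = 0.122232 / 0.825992 ≈ 0.148

Pr[passing raccoon | ¬barking, ¬intruder] ≈ 0.148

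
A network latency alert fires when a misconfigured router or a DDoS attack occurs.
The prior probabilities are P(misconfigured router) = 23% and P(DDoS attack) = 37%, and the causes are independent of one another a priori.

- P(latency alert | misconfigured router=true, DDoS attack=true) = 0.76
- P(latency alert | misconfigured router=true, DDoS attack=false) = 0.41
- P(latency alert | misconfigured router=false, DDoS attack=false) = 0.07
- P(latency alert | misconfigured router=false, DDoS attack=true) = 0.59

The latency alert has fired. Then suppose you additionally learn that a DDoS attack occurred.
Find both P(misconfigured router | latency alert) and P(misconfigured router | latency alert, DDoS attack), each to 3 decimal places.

By total probability over the 4 (misconfigured router, DDoS attack) configurations:
  P(latency alert) = 0.07·0.77·0.63 + 0.59·0.77·0.37 + 0.41·0.23·0.63 + 0.76·0.23·0.37
        = 0.033957 + 0.168091 + 0.059409 + 0.064676 = 0.326133
The terms with misconfigured router present sum to 0.124085, so
  P(misconfigured router | latency alert) = 0.124085 / 0.326133 ≈ 0.380

Now also conditioning on DDoS attack=true:
For the numerator, keep only misconfigured router=true terms: 0.76*0.23 = 0.174800
The normalizing constant is 0.59*0.77 + 0.76*0.23 = 0.629100
P(misconfigured router | latency alert, DDoS attack) = 0.174800/0.629100 ≈ 0.278
This is intercausal reasoning (explaining away): once DDoS attack accounts for the latency alert, misconfigured router becomes less likely.

P(misconfigured router | latency alert) ≈ 0.380; P(misconfigured router | latency alert, DDoS attack) ≈ 0.278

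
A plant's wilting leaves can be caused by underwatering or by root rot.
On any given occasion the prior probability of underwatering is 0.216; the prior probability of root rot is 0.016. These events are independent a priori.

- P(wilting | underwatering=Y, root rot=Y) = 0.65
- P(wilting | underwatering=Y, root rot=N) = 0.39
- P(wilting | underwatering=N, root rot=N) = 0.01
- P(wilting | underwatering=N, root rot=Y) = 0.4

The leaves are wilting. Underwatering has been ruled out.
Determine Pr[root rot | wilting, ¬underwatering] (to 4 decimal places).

Pr[root rot | wilting, ¬underwatering] ≈ 0.3941

P(wilting | ¬underwatering) = 0.01*0.984 + 0.4*0.016 = 0.009840 + 0.006400 = 0.016240
Restricting to configurations with root rot present: 0.4*0.016 = 0.006400.
Hence the posterior is 0.006400/0.016240 ≈ 0.3941.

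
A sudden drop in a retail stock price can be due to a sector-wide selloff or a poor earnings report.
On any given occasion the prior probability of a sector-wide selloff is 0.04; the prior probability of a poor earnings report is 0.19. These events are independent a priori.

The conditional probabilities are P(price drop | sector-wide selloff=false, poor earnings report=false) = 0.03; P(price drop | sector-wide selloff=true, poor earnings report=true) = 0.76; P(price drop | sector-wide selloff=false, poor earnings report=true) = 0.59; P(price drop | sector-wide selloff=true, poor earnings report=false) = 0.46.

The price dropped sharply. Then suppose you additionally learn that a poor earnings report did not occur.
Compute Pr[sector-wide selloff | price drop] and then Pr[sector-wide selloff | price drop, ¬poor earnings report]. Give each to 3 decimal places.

P(price drop) = 0.03·0.96·0.81 + 0.59·0.96·0.19 + 0.46·0.04·0.81 + 0.76·0.04·0.19 = 0.023328 + 0.107616 + 0.014904 + 0.005776 = 0.151624
The sector-wide selloff-present share is 0.014904 + 0.005776 = 0.020680.
P(sector-wide selloff | price drop) = 0.020680 / 0.151624 ≈ 0.136

With the extra evidence:
P(price drop | ¬poor earnings report) = 0.03*0.96 + 0.46*0.04 = 0.028800 + 0.018400 = 0.047200
The sector-wide selloff-present share is 0.46*0.04 = 0.018400.
Hence the posterior is 0.018400/0.047200 ≈ 0.390.
Ruling out poor earnings report raises the posterior on sector-wide selloff — the flip side of explaining away.

Pr[sector-wide selloff | price drop] ≈ 0.136; Pr[sector-wide selloff | price drop, ¬poor earnings report] ≈ 0.390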